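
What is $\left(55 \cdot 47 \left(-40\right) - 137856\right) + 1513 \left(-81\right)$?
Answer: $-363809$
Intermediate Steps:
$\left(55 \cdot 47 \left(-40\right) - 137856\right) + 1513 \left(-81\right) = \left(2585 \left(-40\right) - 137856\right) - 122553 = \left(-103400 - 137856\right) - 122553 = -241256 - 122553 = -363809$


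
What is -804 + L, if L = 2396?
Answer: 1592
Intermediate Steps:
-804 + L = -804 + 2396 = 1592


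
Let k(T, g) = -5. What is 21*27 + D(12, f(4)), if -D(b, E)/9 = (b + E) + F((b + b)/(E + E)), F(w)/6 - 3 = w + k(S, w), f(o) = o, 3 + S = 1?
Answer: 369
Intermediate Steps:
S = -2 (S = -3 + 1 = -2)
F(w) = -12 + 6*w (F(w) = 18 + 6*(w - 5) = 18 + 6*(-5 + w) = 18 + (-30 + 6*w) = -12 + 6*w)
D(b, E) = 108 - 9*E - 9*b - 54*b/E (D(b, E) = -9*((b + E) + (-12 + 6*((b + b)/(E + E)))) = -9*((E + b) + (-12 + 6*((2*b)/((2*E))))) = -9*((E + b) + (-12 + 6*((2*b)*(1/(2*E))))) = -9*((E + b) + (-12 + 6*(b/E))) = -9*((E + b) + (-12 + 6*b/E)) = -9*(-12 + E + b + 6*b/E) = 108 - 9*E - 9*b - 54*b/E)
21*27 + D(12, f(4)) = 21*27 + 9*(-6*12 + 4*(12 - 1*4 - 1*12))/4 = 567 + 9*(1/4)*(-72 + 4*(12 - 4 - 12)) = 567 + 9*(1/4)*(-72 + 4*(-4)) = 567 + 9*(1/4)*(-72 - 16) = 567 + 9*(1/4)*(-88) = 567 - 198 = 369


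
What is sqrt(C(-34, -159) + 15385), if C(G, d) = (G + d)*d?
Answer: 2*sqrt(11518) ≈ 214.64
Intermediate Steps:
C(G, d) = d*(G + d)
sqrt(C(-34, -159) + 15385) = sqrt(-159*(-34 - 159) + 15385) = sqrt(-159*(-193) + 15385) = sqrt(30687 + 15385) = sqrt(46072) = 2*sqrt(11518)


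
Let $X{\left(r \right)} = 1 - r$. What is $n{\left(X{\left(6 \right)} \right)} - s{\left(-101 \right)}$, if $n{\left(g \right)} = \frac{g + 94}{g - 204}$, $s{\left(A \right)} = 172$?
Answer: $- \frac{36037}{209} \approx -172.43$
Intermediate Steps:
$n{\left(g \right)} = \frac{94 + g}{-204 + g}$
$n{\left(X{\left(6 \right)} \right)} - s{\left(-101 \right)} = \frac{94 + \left(1 - 6\right)}{-204 + \left(1 - 6\right)} - 172 = \frac{94 - 5}{-204 - 5} - 172 = \frac{1}{-209} \cdot 89 - 172 = \left(- \frac{1}{209}\right) 89 - 172 = - \frac{89}{209} - 172 = - \frac{36037}{209}$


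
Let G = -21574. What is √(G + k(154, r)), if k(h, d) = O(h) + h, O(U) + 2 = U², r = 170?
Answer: √2294 ≈ 47.896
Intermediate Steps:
O(U) = -2 + U²
k(h, d) = -2 + h + h² (k(h, d) = (-2 + h²) + h = -2 + h + h²)
√(G + k(154, r)) = √(-21574 + (-2 + 154 + 154²)) = √(-21574 + (-2 + 154 + 23716)) = √(-21574 + 23868) = √2294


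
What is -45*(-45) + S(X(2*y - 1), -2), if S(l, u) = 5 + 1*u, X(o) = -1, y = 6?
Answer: 2028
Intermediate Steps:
S(l, u) = 5 + u
-45*(-45) + S(X(2*y - 1), -2) = -45*(-45) + (5 - 2) = 2025 + 3 = 2028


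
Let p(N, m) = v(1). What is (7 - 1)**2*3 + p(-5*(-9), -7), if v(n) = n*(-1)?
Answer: 107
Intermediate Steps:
v(n) = -n
p(N, m) = -1 (p(N, m) = -1*1 = -1)
(7 - 1)**2*3 + p(-5*(-9), -7) = (7 - 1)**2*3 - 1 = 6**2*3 - 1 = 36*3 - 1 = 108 - 1 = 107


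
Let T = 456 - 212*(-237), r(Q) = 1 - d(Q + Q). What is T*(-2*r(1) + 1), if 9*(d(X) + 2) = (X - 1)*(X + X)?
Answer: -625300/3 ≈ -2.0843e+5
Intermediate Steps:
d(X) = -2 + 2*X*(-1 + X)/9 (d(X) = -2 + ((X - 1)*(X + X))/9 = -2 + ((-1 + X)*(2*X))/9 = -2 + (2*X*(-1 + X))/9 = -2 + 2*X*(-1 + X)/9)
r(Q) = 3 - 8*Q**2/9 + 4*Q/9 (r(Q) = 1 - (-2 - 2*(Q + Q)/9 + 2*(Q + Q)**2/9) = 1 - (-2 - 4*Q/9 + 2*(2*Q)**2/9) = 1 - (-2 - 4*Q/9 + 2*(4*Q**2)/9) = 1 - (-2 - 4*Q/9 + 8*Q**2/9) = 1 + (2 - 8*Q**2/9 + 4*Q/9) = 3 - 8*Q**2/9 + 4*Q/9)
T = 50700 (T = 456 + 50244 = 50700)
T*(-2*r(1) + 1) = 50700*(-2*(3 - 8/9*1**2 + (4/9)*1) + 1) = 50700*(-2*(3 - 8/9*1 + 4/9) + 1) = 50700*(-2*(3 - 8/9 + 4/9) + 1) = 50700*(-2*23/9 + 1) = 50700*(-46/9 + 1) = 50700*(-37/9) = -625300/3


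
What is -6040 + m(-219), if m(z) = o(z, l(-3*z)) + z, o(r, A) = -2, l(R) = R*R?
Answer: -6261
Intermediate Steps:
l(R) = R²
m(z) = -2 + z
-6040 + m(-219) = -6040 + (-2 - 219) = -6040 - 221 = -6261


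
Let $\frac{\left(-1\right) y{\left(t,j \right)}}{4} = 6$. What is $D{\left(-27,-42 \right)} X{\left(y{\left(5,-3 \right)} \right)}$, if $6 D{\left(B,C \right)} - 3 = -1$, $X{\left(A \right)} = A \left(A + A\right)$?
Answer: $384$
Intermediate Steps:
$y{\left(t,j \right)} = -24$ ($y{\left(t,j \right)} = \left(-4\right) 6 = -24$)
$X{\left(A \right)} = 2 A^{2}$ ($X{\left(A \right)} = A 2 A = 2 A^{2}$)
$D{\left(B,C \right)} = \frac{1}{3}$ ($D{\left(B,C \right)} = \frac{1}{2} + \frac{1}{6} \left(-1\right) = \frac{1}{2} - \frac{1}{6} = \frac{1}{3}$)
$D{\left(-27,-42 \right)} X{\left(y{\left(5,-3 \right)} \right)} = \frac{2 \left(-24\right)^{2}}{3} = \frac{2 \cdot 576}{3} = \frac{1}{3} \cdot 1152 = 384$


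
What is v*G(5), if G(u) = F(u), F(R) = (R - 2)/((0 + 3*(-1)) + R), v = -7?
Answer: -21/2 ≈ -10.500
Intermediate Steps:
F(R) = (-2 + R)/(-3 + R) (F(R) = (-2 + R)/((0 - 3) + R) = (-2 + R)/(-3 + R))
G(u) = (-2 + u)/(-3 + u)
v*G(5) = -7*(-2 + 5)/(-3 + 5) = -7*3/2 = -21/2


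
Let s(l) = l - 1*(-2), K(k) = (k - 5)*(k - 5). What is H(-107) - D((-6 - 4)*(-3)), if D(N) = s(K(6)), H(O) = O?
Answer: -110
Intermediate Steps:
K(k) = (-5 + k)**2 (K(k) = (-5 + k)*(-5 + k) = (-5 + k)**2)
s(l) = 2 + l (s(l) = l + 2 = 2 + l)
D(N) = 3 (D(N) = 2 + (-5 + 6)**2 = 2 + 1**2 = 2 + 1 = 3)
H(-107) - D((-6 - 4)*(-3)) = -107 - 1*3 = -107 - 3 = -110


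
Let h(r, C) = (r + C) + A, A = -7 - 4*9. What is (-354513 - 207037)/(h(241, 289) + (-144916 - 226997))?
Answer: 25525/16883 ≈ 1.5119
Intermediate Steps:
A = -43 (A = -7 - 36 = -43)
h(r, C) = -43 + C + r (h(r, C) = (r + C) - 43 = (C + r) - 43 = -43 + C + r)
(-354513 - 207037)/(h(241, 289) + (-144916 - 226997)) = (-354513 - 207037)/((-43 + 289 + 241) + (-144916 - 226997)) = -561550/(487 - 371913) = -561550/(-371426) = -561550*(-1/371426) = 25525/16883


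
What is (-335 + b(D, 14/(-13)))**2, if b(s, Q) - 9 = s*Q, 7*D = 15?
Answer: 18215824/169 ≈ 1.0779e+5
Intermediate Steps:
D = 15/7 (D = (1/7)*15 = 15/7 ≈ 2.1429)
b(s, Q) = 9 + Q*s (b(s, Q) = 9 + s*Q = 9 + Q*s)
(-335 + b(D, 14/(-13)))**2 = (-335 + (9 + (14/(-13))*(15/7)))**2 = (-335 + (9 + (14*(-1/13))*(15/7)))**2 = (-335 + (9 - 14/13*15/7))**2 = (-335 + (9 - 30/13))**2 = (-335 + 87/13)**2 = (-4268/13)**2 = 18215824/169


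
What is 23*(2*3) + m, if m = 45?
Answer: 183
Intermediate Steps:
23*(2*3) + m = 23*(2*3) + 45 = 23*6 + 45 = 138 + 45 = 183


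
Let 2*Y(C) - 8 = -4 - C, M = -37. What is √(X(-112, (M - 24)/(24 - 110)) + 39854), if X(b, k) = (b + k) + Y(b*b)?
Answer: √247564158/86 ≈ 182.96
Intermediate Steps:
Y(C) = 2 - C/2 (Y(C) = 4 + (-4 - C)/2 = 4 + (-2 - C/2) = 2 - C/2)
X(b, k) = 2 + b + k - b²/2 (X(b, k) = (b + k) + (2 - b*b/2) = (b + k) + (2 - b²/2) = 2 + b + k - b²/2)
√(X(-112, (M - 24)/(24 - 110)) + 39854) = √((2 - 112 + (-37 - 24)/(24 - 110) - ½*(-112)²) + 39854) = √((2 - 112 - 61/(-86) - ½*12544) + 39854) = √((2 - 112 - 61*(-1/86) - 6272) + 39854) = √((2 - 112 + 61/86 - 6272) + 39854) = √(-548791/86 + 39854) = √(2878653/86) = √247564158/86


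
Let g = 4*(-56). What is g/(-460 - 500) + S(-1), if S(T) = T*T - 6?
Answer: -143/30 ≈ -4.7667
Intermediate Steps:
S(T) = -6 + T**2 (S(T) = T**2 - 6 = -6 + T**2)
g = -224
g/(-460 - 500) + S(-1) = -224/(-460 - 500) + (-6 + (-1)**2) = -224/(-960) + (-6 + 1) = -224*(-1/960) - 5 = 7/30 - 5 = -143/30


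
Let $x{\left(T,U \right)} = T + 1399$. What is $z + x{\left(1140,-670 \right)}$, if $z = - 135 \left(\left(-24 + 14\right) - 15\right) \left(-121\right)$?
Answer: $-405836$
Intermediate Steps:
$x{\left(T,U \right)} = 1399 + T$
$z = -408375$ ($z = - 135 \left(-10 - 15\right) \left(-121\right) = \left(-135\right) \left(-25\right) \left(-121\right) = 3375 \left(-121\right) = -408375$)
$z + x{\left(1140,-670 \right)} = -408375 + \left(1399 + 1140\right) = -408375 + 2539 = -405836$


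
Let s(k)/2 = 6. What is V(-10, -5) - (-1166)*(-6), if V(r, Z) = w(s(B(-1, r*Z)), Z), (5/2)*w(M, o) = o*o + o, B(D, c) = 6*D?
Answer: -6988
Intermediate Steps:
s(k) = 12 (s(k) = 2*6 = 12)
w(M, o) = 2*o/5 + 2*o²/5 (w(M, o) = 2*(o*o + o)/5 = 2*(o² + o)/5 = 2*(o + o²)/5 = 2*o/5 + 2*o²/5)
V(r, Z) = 2*Z*(1 + Z)/5
V(-10, -5) - (-1166)*(-6) = (⅖)*(-5)*(1 - 5) - (-1166)*(-6) = (⅖)*(-5)*(-4) - 106*66 = 8 - 6996 = -6988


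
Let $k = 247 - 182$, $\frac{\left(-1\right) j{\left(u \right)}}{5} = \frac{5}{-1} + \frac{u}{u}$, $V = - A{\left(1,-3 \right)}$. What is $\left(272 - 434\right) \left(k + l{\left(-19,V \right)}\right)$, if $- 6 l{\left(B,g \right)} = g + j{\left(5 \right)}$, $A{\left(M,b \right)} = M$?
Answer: $-10017$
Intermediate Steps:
$V = -1$ ($V = \left(-1\right) 1 = -1$)
$j{\left(u \right)} = 20$ ($j{\left(u \right)} = - 5 \left(\frac{5}{-1} + \frac{u}{u}\right) = - 5 \left(5 \left(-1\right) + 1\right) = - 5 \left(-5 + 1\right) = \left(-5\right) \left(-4\right) = 20$)
$k = 65$ ($k = 247 - 182 = 65$)
$l{\left(B,g \right)} = - \frac{10}{3} - \frac{g}{6}$ ($l{\left(B,g \right)} = - \frac{g + 20}{6} = - \frac{20 + g}{6} = - \frac{10}{3} - \frac{g}{6}$)
$\left(272 - 434\right) \left(k + l{\left(-19,V \right)}\right) = \left(272 - 434\right) \left(65 - \frac{19}{6}\right) = - 162 \left(65 + \left(- \frac{10}{3} + \frac{1}{6}\right)\right) = - 162 \left(65 - \frac{19}{6}\right) = \left(-162\right) \frac{371}{6} = -10017$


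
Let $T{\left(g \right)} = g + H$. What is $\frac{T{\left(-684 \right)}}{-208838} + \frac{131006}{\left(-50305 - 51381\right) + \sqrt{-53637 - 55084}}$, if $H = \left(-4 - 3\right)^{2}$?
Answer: $\frac{- 27294460418 i + 635 \sqrt{108721}}{208838 \left(\sqrt{108721} + 101686 i\right)} \approx -1.2853 - 0.0041775 i$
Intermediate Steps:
$H = 49$ ($H = \left(-7\right)^{2} = 49$)
$T{\left(g \right)} = 49 + g$ ($T{\left(g \right)} = g + 49 = 49 + g$)
$\frac{T{\left(-684 \right)}}{-208838} + \frac{131006}{\left(-50305 - 51381\right) + \sqrt{-53637 - 55084}} = \frac{49 - 684}{-208838} + \frac{131006}{\left(-50305 - 51381\right) + \sqrt{-53637 - 55084}} = \left(-635\right) \left(- \frac{1}{208838}\right) + \frac{131006}{-101686 + \sqrt{-108721}} = \frac{635}{208838} + \frac{131006}{-101686 + i \sqrt{108721}}$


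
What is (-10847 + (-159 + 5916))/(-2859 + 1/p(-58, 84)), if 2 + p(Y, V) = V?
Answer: 417380/234437 ≈ 1.7803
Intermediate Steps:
p(Y, V) = -2 + V
(-10847 + (-159 + 5916))/(-2859 + 1/p(-58, 84)) = (-10847 + (-159 + 5916))/(-2859 + 1/(-2 + 84)) = (-10847 + 5757)/(-2859 + 1/82) = -5090/(-2859 + 1/82) = -5090/(-234437/82) = -5090*(-82/234437) = 417380/234437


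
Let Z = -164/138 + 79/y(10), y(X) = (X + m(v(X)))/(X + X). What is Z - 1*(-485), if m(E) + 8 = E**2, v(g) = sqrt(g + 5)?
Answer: 676531/1173 ≈ 576.75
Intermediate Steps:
v(g) = sqrt(5 + g)
m(E) = -8 + E**2
y(X) = (-3 + 2*X)/(2*X) (y(X) = (X + (-8 + (sqrt(5 + X))**2))/(X + X) = (X + (-8 + (5 + X)))/((2*X)) = (X + (-3 + X))*(1/(2*X)) = (-3 + 2*X)*(1/(2*X)) = (-3 + 2*X)/(2*X))
Z = 107626/1173 (Z = -164/138 + 79/(((-3/2 + 10)/10)) = -164*1/138 + 79/(((1/10)*(17/2))) = -82/69 + 79/(17/20) = -82/69 + 79*(20/17) = -82/69 + 1580/17 = 107626/1173 ≈ 91.753)
Z - 1*(-485) = 107626/1173 - 1*(-485) = 107626/1173 + 485 = 676531/1173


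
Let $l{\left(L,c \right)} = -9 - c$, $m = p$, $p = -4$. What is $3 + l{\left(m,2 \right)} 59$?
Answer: $-646$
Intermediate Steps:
$m = -4$
$3 + l{\left(m,2 \right)} 59 = 3 + \left(-9 - 2\right) 59 = 3 - 649 = -646$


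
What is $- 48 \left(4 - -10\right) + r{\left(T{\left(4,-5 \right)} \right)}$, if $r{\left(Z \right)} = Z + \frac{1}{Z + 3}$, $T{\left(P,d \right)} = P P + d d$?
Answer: $- \frac{27763}{44} \approx -630.98$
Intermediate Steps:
$T{\left(P,d \right)} = P^{2} + d^{2}$
$r{\left(Z \right)} = Z + \frac{1}{3 + Z}$
$- 48 \left(4 - -10\right) + r{\left(T{\left(4,-5 \right)} \right)} = - 48 \left(4 - -10\right) + \frac{1 + \left(4^{2} + \left(-5\right)^{2}\right)^{2} + 3 \left(4^{2} + \left(-5\right)^{2}\right)}{3 + \left(4^{2} + \left(-5\right)^{2}\right)} = - 48 \left(4 + 10\right) + \frac{1 + \left(16 + 25\right)^{2} + 3 \left(16 + 25\right)}{3 + \left(16 + 25\right)} = \left(-48\right) 14 + \frac{1 + 41^{2} + 3 \cdot 41}{3 + 41} = -672 + \frac{1 + 1681 + 123}{44} = -672 + \frac{1}{44} \cdot 1805 = -672 + \frac{1805}{44} = - \frac{27763}{44}$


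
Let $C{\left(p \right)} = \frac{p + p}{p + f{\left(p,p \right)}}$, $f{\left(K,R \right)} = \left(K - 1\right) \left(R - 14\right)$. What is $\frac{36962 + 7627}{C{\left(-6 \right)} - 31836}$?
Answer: $- \frac{995821}{711006} \approx -1.4006$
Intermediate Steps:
$f{\left(K,R \right)} = \left(-1 + K\right) \left(-14 + R\right)$
$C{\left(p \right)} = \frac{2 p}{14 + p^{2} - 14 p}$ ($C{\left(p \right)} = \frac{p + p}{p + \left(14 - p - 14 p + p p\right)} = \frac{2 p}{p + \left(14 - p - 14 p + p^{2}\right)} = \frac{2 p}{p + \left(14 + p^{2} - 15 p\right)} = \frac{2 p}{14 + p^{2} - 14 p}$)
$\frac{36962 + 7627}{C{\left(-6 \right)} - 31836} = \frac{36962 + 7627}{2 \left(-6\right) \frac{1}{14 + \left(-6\right)^{2} - -84} - 31836} = \frac{44589}{2 \left(-6\right) \frac{1}{14 + 36 + 84} - 31836} = \frac{44589}{2 \left(-6\right) \frac{1}{134} - 31836} = \frac{44589}{- \frac{6}{67} - 31836} = \frac{44589}{- \frac{2133018}{67}} = 44589 \left(- \frac{67}{2133018}\right) = - \frac{995821}{711006}$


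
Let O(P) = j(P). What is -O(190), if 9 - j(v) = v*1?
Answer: 181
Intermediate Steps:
j(v) = 9 - v
O(P) = 9 - P
-O(190) = -(9 - 1*190) = -(9 - 190) = -1*(-181) = 181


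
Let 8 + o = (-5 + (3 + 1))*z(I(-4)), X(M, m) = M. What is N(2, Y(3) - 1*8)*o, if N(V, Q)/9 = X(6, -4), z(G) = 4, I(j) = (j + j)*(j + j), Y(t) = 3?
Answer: -648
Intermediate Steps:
I(j) = 4*j² (I(j) = (2*j)*(2*j) = 4*j²)
N(V, Q) = 54 (N(V, Q) = 9*6 = 54)
o = -12 (o = -8 + (-5 + (3 + 1))*4 = -8 + (-5 + 4)*4 = -8 - 1*4 = -8 - 4 = -12)
N(2, Y(3) - 1*8)*o = 54*(-12) = -648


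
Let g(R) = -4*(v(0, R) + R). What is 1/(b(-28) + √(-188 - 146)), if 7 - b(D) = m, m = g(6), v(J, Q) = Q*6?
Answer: 175/30959 - I*√334/30959 ≈ 0.0056526 - 0.00059032*I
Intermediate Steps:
v(J, Q) = 6*Q
g(R) = -28*R (g(R) = -4*(6*R + R) = -28*R)
m = -168 (m = -28*6 = -168)
b(D) = 175 (b(D) = 7 - 1*(-168) = 7 + 168 = 175)
1/(b(-28) + √(-188 - 146)) = 1/(175 + √(-188 - 146)) = 1/(175 + √(-334)) = 1/(175 + I*√334)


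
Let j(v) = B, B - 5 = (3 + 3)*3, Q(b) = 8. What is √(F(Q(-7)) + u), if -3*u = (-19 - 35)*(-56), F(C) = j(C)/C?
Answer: I*√16082/4 ≈ 31.704*I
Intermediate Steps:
B = 23 (B = 5 + (3 + 3)*3 = 5 + 6*3 = 5 + 18 = 23)
j(v) = 23
F(C) = 23/C
u = -1008 (u = -(-19 - 35)*(-56)/3 = -(-18)*(-56) = -⅓*3024 = -1008)
√(F(Q(-7)) + u) = √(23/8 - 1008) = √(-8041/8) = I*√16082/4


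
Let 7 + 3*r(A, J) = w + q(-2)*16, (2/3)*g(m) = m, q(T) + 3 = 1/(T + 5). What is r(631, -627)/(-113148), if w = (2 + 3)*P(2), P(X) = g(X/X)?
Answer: 253/2036664 ≈ 0.00012422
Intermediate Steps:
q(T) = -3 + 1/(5 + T) (q(T) = -3 + 1/(T + 5) = -3 + 1/(5 + T))
g(m) = 3*m/2
P(X) = 3/2 (P(X) = 3*(X/X)/2 = (3/2)*1 = 3/2)
w = 15/2 (w = (2 + 3)*(3/2) = 5*(3/2) = 15/2 ≈ 7.5000)
r(A, J) = -253/18 (r(A, J) = -7/3 + (15/2 + ((-14 - 3*(-2))/(5 - 2))*16)/3 = -7/3 + (15/2 + ((-14 + 6)/3)*16)/3 = -7/3 + (15/2 + ((1/3)*(-8))*16)/3 = -7/3 + (15/2 - 8/3*16)/3 = -7/3 + (15/2 - 128/3)/3 = -7/3 + (1/3)*(-211/6) = -7/3 - 211/18 = -253/18)
r(631, -627)/(-113148) = -253/18/(-113148) = -253/18*(-1/113148) = 253/2036664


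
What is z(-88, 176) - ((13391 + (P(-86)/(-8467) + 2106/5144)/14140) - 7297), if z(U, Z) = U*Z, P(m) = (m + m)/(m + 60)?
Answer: -86394277006365331/4003070933680 ≈ -21582.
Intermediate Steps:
P(m) = 2*m/(60 + m) (P(m) = (2*m)/(60 + m) = 2*m/(60 + m))
z(-88, 176) - ((13391 + (P(-86)/(-8467) + 2106/5144)/14140) - 7297) = -88*176 - ((13391 + ((2*(-86)/(60 - 86))/(-8467) + 2106/5144)/14140) - 7297) = -15488 - ((13391 + ((2*(-86)/(-26))*(-1/8467) + 2106*(1/5144))*(1/14140)) - 7297) = -15488 - ((13391 + ((2*(-86)*(-1/26))*(-1/8467) + 1053/2572)*(1/14140)) - 7297) = -15488 - ((13391 + ((86/13)*(-1/8467) + 1053/2572)*(1/14140)) - 7297) = -15488 - ((13391 + (-86/110071 + 1053/2572)*(1/14140)) - 7297) = -15488 - ((13391 + (115683571/283102612)*(1/14140)) - 7297) = -15488 - ((13391 + 115683571/4003070933680) - 7297) = -15488 - (53605122988592451/4003070933680 - 7297) = -15488 - 1*24394714385529491/4003070933680 = -15488 - 24394714385529491/4003070933680 = -86394277006365331/4003070933680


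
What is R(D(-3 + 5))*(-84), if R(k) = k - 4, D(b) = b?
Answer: 168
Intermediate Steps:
R(k) = -4 + k
R(D(-3 + 5))*(-84) = (-4 + (-3 + 5))*(-84) = (-4 + 2)*(-84) = -2*(-84) = 168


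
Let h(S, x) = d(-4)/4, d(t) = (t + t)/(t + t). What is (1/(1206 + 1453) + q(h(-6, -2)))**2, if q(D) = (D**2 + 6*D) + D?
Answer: 5948574129/1809991936 ≈ 3.2865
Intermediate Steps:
d(t) = 1 (d(t) = (2*t)/((2*t)) = (2*t)*(1/(2*t)) = 1)
h(S, x) = 1/4
q(D) = D**2 + 7*D
(1/(1206 + 1453) + q(h(-6, -2)))**2 = (1/(1206 + 1453) + (7 + 1/4)/4)**2 = (1/2659 + (1/4)*(29/4))**2 = (1/2659 + 29/16)**2 = (77127/42544)**2 = 5948574129/1809991936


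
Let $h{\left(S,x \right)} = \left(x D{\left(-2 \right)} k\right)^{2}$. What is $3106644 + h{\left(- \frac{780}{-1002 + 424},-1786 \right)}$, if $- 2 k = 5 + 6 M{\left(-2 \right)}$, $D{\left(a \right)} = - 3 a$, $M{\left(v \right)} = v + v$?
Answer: $10366753848$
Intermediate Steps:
$M{\left(v \right)} = 2 v$
$k = \frac{19}{2}$ ($k = - \frac{5 + 6 \cdot 2 \left(-2\right)}{2} = - \frac{5 + 6 \left(-4\right)}{2} = - \frac{5 - 24}{2} = \left(- \frac{1}{2}\right) \left(-19\right) = \frac{19}{2} \approx 9.5$)
$h{\left(S,x \right)} = 3249 x^{2}$ ($h{\left(S,x \right)} = \left(x \left(\left(-3\right) \left(-2\right)\right) \frac{19}{2}\right)^{2} = \left(x 6 \cdot \frac{19}{2}\right)^{2} = \left(6 x \frac{19}{2}\right)^{2} = \left(57 x\right)^{2} = 3249 x^{2}$)
$3106644 + h{\left(- \frac{780}{-1002 + 424},-1786 \right)} = 3106644 + 3249 \left(-1786\right)^{2} = 3106644 + 3249 \cdot 3189796 = 3106644 + 10363647204 = 10366753848$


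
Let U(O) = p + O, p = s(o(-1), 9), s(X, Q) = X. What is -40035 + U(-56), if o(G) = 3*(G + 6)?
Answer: -40076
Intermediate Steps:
o(G) = 18 + 3*G (o(G) = 3*(6 + G) = 18 + 3*G)
p = 15 (p = 18 + 3*(-1) = 18 - 3 = 15)
U(O) = 15 + O
-40035 + U(-56) = -40035 + (15 - 56) = -40035 - 41 = -40076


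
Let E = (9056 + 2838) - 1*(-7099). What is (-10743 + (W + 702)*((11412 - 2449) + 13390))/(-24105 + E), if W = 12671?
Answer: -49819321/852 ≈ -58473.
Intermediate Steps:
E = 18993 (E = 11894 + 7099 = 18993)
(-10743 + (W + 702)*((11412 - 2449) + 13390))/(-24105 + E) = (-10743 + (12671 + 702)*((11412 - 2449) + 13390))/(-24105 + 18993) = (-10743 + 13373*(8963 + 13390))/(-5112) = (-10743 + 13373*22353)*(-1/5112) = (-10743 + 298926669)*(-1/5112) = 298915926*(-1/5112) = -49819321/852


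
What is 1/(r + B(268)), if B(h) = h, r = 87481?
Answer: 1/87749 ≈ 1.1396e-5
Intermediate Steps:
1/(r + B(268)) = 1/(87481 + 268) = 1/87749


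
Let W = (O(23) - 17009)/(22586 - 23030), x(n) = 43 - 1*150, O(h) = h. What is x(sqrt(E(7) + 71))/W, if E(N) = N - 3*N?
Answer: -7918/2831 ≈ -2.7969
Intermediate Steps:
E(N) = -2*N
x(n) = -107 (x(n) = 43 - 150 = -107)
W = 2831/74 (W = (23 - 17009)/(22586 - 23030) = -16986/(-444) = -16986*(-1/444) = 2831/74 ≈ 38.257)
x(sqrt(E(7) + 71))/W = -107/2831/74 = -107*74/2831 = -7918/2831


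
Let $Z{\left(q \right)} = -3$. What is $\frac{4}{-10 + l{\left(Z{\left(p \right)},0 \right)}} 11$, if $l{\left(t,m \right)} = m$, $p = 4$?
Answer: $- \frac{22}{5} \approx -4.4$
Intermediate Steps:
$\frac{4}{-10 + l{\left(Z{\left(p \right)},0 \right)}} 11 = \frac{4}{-10 + 0} \cdot 11 = \frac{4}{-10} \cdot 11 = 4 \left(- \frac{1}{10}\right) 11 = \left(- \frac{2}{5}\right) 11 = - \frac{22}{5}$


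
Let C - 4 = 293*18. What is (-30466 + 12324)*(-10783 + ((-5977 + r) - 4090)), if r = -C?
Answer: 474014176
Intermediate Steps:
C = 5278 (C = 4 + 293*18 = 4 + 5274 = 5278)
r = -5278 (r = -1*5278 = -5278)
(-30466 + 12324)*(-10783 + ((-5977 + r) - 4090)) = (-30466 + 12324)*(-10783 + ((-5977 - 5278) - 4090)) = -18142*(-10783 + (-11255 - 4090)) = -18142*(-10783 - 15345) = -18142*(-26128) = 474014176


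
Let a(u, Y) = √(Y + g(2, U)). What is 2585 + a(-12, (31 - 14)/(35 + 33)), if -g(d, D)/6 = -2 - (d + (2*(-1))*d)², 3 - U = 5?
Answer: 2585 + √145/2 ≈ 2591.0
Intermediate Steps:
U = -2 (U = 3 - 1*5 = 3 - 5 = -2)
g(d, D) = 12 + 6*d² (g(d, D) = -6*(-2 - (d + (2*(-1))*d)²) = -6*(-2 - (d - 2*d)²) = -6*(-2 - (-d)²) = -6*(-2 - d²) = 12 + 6*d²)
a(u, Y) = √(36 + Y) (a(u, Y) = √(Y + (12 + 6*2²)) = √(Y + (12 + 6*4)) = √(Y + (12 + 24)) = √(Y + 36) = √(36 + Y))
2585 + a(-12, (31 - 14)/(35 + 33)) = 2585 + √(36 + (31 - 14)/(35 + 33)) = 2585 + √(36 + 17/68) = 2585 + √(36 + 17*(1/68)) = 2585 + √(36 + ¼) = 2585 + √(145/4) = 2585 + √145/2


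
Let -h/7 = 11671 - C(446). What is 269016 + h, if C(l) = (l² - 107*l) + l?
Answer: 1248799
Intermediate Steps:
C(l) = l² - 106*l
h = 979783 (h = -7*(11671 - 446*(-106 + 446)) = -7*(11671 - 446*340) = -7*(11671 - 1*151640) = -7*(11671 - 151640) = -7*(-139969) = 979783)
269016 + h = 269016 + 979783 = 1248799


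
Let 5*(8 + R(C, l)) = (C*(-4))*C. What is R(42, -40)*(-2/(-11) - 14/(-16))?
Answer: -82491/55 ≈ -1499.8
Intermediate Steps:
R(C, l) = -8 - 4*C²/5 (R(C, l) = -8 + ((C*(-4))*C)/5 = -8 + ((-4*C)*C)/5 = -8 + (-4*C²)/5 = -8 - 4*C²/5)
R(42, -40)*(-2/(-11) - 14/(-16)) = (-8 - ⅘*42²)*(-2/(-11) - 14/(-16)) = (-8 - ⅘*1764)*(-2*(-1/11) - 14*(-1/16)) = (-8 - 7056/5)*(2/11 + 7/8) = -7096/5*93/88 = -82491/55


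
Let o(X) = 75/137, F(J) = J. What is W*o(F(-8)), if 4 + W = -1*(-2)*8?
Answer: 900/137 ≈ 6.5693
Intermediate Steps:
o(X) = 75/137 (o(X) = 75*(1/137) = 75/137)
W = 12 (W = -4 - 1*(-2)*8 = -4 + 2*8 = -4 + 16 = 12)
W*o(F(-8)) = 12*(75/137) = 900/137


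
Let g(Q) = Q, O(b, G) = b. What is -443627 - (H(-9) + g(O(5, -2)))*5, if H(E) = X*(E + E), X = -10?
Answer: -444552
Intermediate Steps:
H(E) = -20*E (H(E) = -10*(E + E) = -20*E)
-443627 - (H(-9) + g(O(5, -2)))*5 = -443627 - (-20*(-9) + 5)*5 = -443627 - (180 + 5)*5 = -443627 - 185*5 = -443627 - 1*925 = -443627 - 925 = -444552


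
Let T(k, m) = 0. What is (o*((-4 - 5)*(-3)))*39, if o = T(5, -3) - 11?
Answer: -11583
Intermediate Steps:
o = -11 (o = 0 - 11 = -11)
(o*((-4 - 5)*(-3)))*39 = -11*(-4 - 5)*(-3)*39 = -(-99)*(-3)*39 = -11*27*39 = -297*39 = -11583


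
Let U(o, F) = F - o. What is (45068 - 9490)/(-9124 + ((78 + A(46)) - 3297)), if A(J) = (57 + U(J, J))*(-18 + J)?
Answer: -35578/10747 ≈ -3.3105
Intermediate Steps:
A(J) = -1026 + 57*J (A(J) = (57 + (J - J))*(-18 + J) = (57 + 0)*(-18 + J) = 57*(-18 + J) = -1026 + 57*J)
(45068 - 9490)/(-9124 + ((78 + A(46)) - 3297)) = (45068 - 9490)/(-9124 + ((78 + (-1026 + 57*46)) - 3297)) = 35578/(-9124 + ((78 + (-1026 + 2622)) - 3297)) = 35578/(-9124 + ((78 + 1596) - 3297)) = 35578/(-9124 + (1674 - 3297)) = 35578/(-9124 - 1623) = 35578/(-10747) = 35578*(-1/10747) = -35578/10747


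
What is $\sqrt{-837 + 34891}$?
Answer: $\sqrt{34054} \approx 184.54$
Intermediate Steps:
$\sqrt{-837 + 34891} = \sqrt{34054}$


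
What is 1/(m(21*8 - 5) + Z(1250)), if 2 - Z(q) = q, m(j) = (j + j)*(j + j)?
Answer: 1/105028 ≈ 9.5213e-6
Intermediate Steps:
m(j) = 4*j² (m(j) = (2*j)*(2*j) = 4*j²)
Z(q) = 2 - q
1/(m(21*8 - 5) + Z(1250)) = 1/(4*(21*8 - 5)² + (2 - 1*1250)) = 1/(4*(168 - 5)² + (2 - 1250)) = 1/(4*163² - 1248) = 1/(4*26569 - 1248) = 1/(106276 - 1248) = 1/105028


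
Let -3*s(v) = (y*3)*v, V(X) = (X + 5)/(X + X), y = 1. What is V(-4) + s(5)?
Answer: -41/8 ≈ -5.1250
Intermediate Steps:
V(X) = (5 + X)/(2*X) (V(X) = (5 + X)/((2*X)) = (5 + X)*(1/(2*X)) = (5 + X)/(2*X))
s(v) = -v (s(v) = -1*3*v/3 = -v)
V(-4) + s(5) = (½)*(5 - 4)/(-4) - 1*5 = (½)*(-¼)*1 - 5 = -⅛ - 5 = -41/8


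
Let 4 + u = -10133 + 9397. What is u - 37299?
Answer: -38039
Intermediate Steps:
u = -740 (u = -4 + (-10133 + 9397) = -4 - 736 = -740)
u - 37299 = -740 - 37299 = -38039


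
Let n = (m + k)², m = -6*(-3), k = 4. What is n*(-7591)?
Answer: -3674044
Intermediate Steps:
m = 18
n = 484 (n = (18 + 4)² = 22² = 484)
n*(-7591) = 484*(-7591) = -3674044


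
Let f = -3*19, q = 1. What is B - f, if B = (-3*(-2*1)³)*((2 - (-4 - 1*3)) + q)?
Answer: 297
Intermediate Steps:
B = 240 (B = (-3*(-2*1)³)*((2 - (-4 - 1*3)) + 1) = (-3*(-2)³)*((2 - (-4 - 3)) + 1) = (-3*(-8))*((2 - 1*(-7)) + 1) = 24*((2 + 7) + 1) = 24*(9 + 1) = 24*10 = 240)
f = -57
B - f = 240 - 1*(-57) = 240 + 57 = 297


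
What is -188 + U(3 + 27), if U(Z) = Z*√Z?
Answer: -188 + 30*√30 ≈ -23.683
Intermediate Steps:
U(Z) = Z^(3/2)
-188 + U(3 + 27) = -188 + (3 + 27)^(3/2) = -188 + 30^(3/2) = -188 + 30*√30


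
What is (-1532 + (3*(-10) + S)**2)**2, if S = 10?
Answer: 1281424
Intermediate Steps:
(-1532 + (3*(-10) + S)**2)**2 = (-1532 + (3*(-10) + 10)**2)**2 = (-1532 + (-30 + 10)**2)**2 = (-1532 + (-20)**2)**2 = (-1532 + 400)**2 = (-1132)**2 = 1281424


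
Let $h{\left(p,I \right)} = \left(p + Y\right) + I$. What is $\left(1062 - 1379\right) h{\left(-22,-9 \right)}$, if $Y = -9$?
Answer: $12680$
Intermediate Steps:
$h{\left(p,I \right)} = -9 + I + p$ ($h{\left(p,I \right)} = \left(p - 9\right) + I = \left(-9 + p\right) + I = -9 + I + p$)
$\left(1062 - 1379\right) h{\left(-22,-9 \right)} = \left(1062 - 1379\right) \left(-9 - 9 - 22\right) = \left(-317\right) \left(-40\right) = 12680$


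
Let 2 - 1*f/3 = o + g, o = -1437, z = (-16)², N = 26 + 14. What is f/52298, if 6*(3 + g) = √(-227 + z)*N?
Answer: 2163/26149 - 10*√29/26149 ≈ 0.080659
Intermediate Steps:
N = 40
z = 256
g = -3 + 20*√29/3 (g = -3 + (√(-227 + 256)*40)/6 = -3 + (√29*40)/6 = -3 + (40*√29)/6 = -3 + 20*√29/3 ≈ 32.901)
f = 4326 - 20*√29 (f = 6 - 3*(-1437 + (-3 + 20*√29/3)) = 6 - 3*(-1440 + 20*√29/3) = 6 + (4320 - 20*√29) = 4326 - 20*√29 ≈ 4218.3)
f/52298 = (4326 - 20*√29)/52298 = (4326 - 20*√29)*(1/52298) = 2163/26149 - 10*√29/26149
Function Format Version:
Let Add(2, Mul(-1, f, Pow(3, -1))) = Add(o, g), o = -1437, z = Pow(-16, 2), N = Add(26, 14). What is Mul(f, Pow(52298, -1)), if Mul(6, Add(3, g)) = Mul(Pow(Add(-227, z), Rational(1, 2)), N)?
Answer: Add(Rational(2163, 26149), Mul(Rational(-10, 26149), Pow(29, Rational(1, 2)))) ≈ 0.080659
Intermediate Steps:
N = 40
z = 256
g = Add(-3, Mul(Rational(20, 3), Pow(29, Rational(1, 2)))) (g = Add(-3, Mul(Rational(1, 6), Mul(Pow(Add(-227, 256), Rational(1, 2)), 40))) = Add(-3, Mul(Rational(1, 6), Mul(Pow(29, Rational(1, 2)), 40))) = Add(-3, Mul(Rational(1, 6), Mul(40, Pow(29, Rational(1, 2))))) = Add(-3, Mul(Rational(20, 3), Pow(29, Rational(1, 2)))) ≈ 32.901)
f = Add(4326, Mul(-20, Pow(29, Rational(1, 2)))) (f = Add(6, Mul(-3, Add(-1437, Add(-3, Mul(Rational(20, 3), Pow(29, Rational(1, 2))))))) = Add(6, Mul(-3, Add(-1440, Mul(Rational(20, 3), Pow(29, Rational(1, 2)))))) = Add(6, Add(4320, Mul(-20, Pow(29, Rational(1, 2))))) = Add(4326, Mul(-20, Pow(29, Rational(1, 2)))) ≈ 4218.3)
Mul(f, Pow(52298, -1)) = Mul(Add(4326, Mul(-20, Pow(29, Rational(1, 2)))), Pow(52298, -1)) = Mul(Add(4326, Mul(-20, Pow(29, Rational(1, 2)))), Rational(1, 52298)) = Add(Rational(2163, 26149), Mul(Rational(-10, 26149), Pow(29, Rational(1, 2))))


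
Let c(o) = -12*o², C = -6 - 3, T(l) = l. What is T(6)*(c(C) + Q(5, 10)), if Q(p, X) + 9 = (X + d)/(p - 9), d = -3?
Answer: -11793/2 ≈ -5896.5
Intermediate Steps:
C = -9
Q(p, X) = -9 + (-3 + X)/(-9 + p) (Q(p, X) = -9 + (X - 3)/(p - 9) = -9 + (-3 + X)/(-9 + p))
T(6)*(c(C) + Q(5, 10)) = 6*(-12*(-9)² + (78 + 10 - 9*5)/(-9 + 5)) = 6*(-12*81 + (78 + 10 - 45)/(-4)) = 6*(-972 - ¼*43) = 6*(-972 - 43/4) = 6*(-3931/4) = -11793/2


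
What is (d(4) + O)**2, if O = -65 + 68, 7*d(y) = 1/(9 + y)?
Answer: 75076/8281 ≈ 9.0661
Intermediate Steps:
d(y) = 1/(7*(9 + y))
O = 3
(d(4) + O)**2 = (1/(7*(9 + 4)) + 3)**2 = ((1/7)/13 + 3)**2 = ((1/7)*(1/13) + 3)**2 = (1/91 + 3)**2 = (274/91)**2 = 75076/8281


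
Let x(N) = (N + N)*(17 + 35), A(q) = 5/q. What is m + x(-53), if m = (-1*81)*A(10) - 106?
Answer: -11317/2 ≈ -5658.5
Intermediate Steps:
x(N) = 104*N (x(N) = (2*N)*52 = 104*N)
m = -293/2 (m = (-1*81)*(5/10) - 106 = -405/10 - 106 = -81*1/2 - 106 = -81/2 - 106 = -293/2 ≈ -146.50)
m + x(-53) = -293/2 + 104*(-53) = -293/2 - 5512 = -11317/2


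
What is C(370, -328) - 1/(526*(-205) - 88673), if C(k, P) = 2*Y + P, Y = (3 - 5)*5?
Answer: -68383043/196503 ≈ -348.00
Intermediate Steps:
Y = -10 (Y = -2*5 = -10)
C(k, P) = -20 + P (C(k, P) = 2*(-10) + P = -20 + P)
C(370, -328) - 1/(526*(-205) - 88673) = (-20 - 328) - 1/(526*(-205) - 88673) = -348 - 1/(-107830 - 88673) = -348 - 1/(-196503) = -348 - 1*(-1/196503) = -348 + 1/196503 = -68383043/196503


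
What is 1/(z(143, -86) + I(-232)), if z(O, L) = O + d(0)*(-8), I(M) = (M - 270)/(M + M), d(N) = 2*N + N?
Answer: 232/33427 ≈ 0.0069405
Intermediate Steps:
d(N) = 3*N
I(M) = (-270 + M)/(2*M) (I(M) = (-270 + M)/((2*M)) = (-270 + M)*(1/(2*M)) = (-270 + M)/(2*M))
z(O, L) = O (z(O, L) = O + (3*0)*(-8) = O + 0*(-8) = O + 0 = O)
1/(z(143, -86) + I(-232)) = 1/(143 + (½)*(-270 - 232)/(-232)) = 1/(143 + (½)*(-1/232)*(-502)) = 1/(143 + 251/232) = 1/(33427/232) = 232/33427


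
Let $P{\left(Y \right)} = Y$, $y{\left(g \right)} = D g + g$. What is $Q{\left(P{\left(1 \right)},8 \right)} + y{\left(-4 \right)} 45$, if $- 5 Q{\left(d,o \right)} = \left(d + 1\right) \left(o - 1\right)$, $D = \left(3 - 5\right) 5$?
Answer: $\frac{8086}{5} \approx 1617.2$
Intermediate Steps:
$D = -10$ ($D = \left(-2\right) 5 = -10$)
$y{\left(g \right)} = - 9 g$ ($y{\left(g \right)} = - 10 g + g = - 9 g$)
$Q{\left(d,o \right)} = - \frac{\left(1 + d\right) \left(-1 + o\right)}{5}$ ($Q{\left(d,o \right)} = - \frac{\left(d + 1\right) \left(o - 1\right)}{5} = - \frac{\left(1 + d\right) \left(-1 + o\right)}{5}$)
$Q{\left(P{\left(1 \right)},8 \right)} + y{\left(-4 \right)} 45 = \left(\frac{1}{5} - \frac{8}{5} + \frac{1}{5} \cdot 1 - \frac{1}{5} \cdot 8\right) + \left(-9\right) \left(-4\right) 45 = \left(\frac{1}{5} - \frac{8}{5} + \frac{1}{5} - \frac{8}{5}\right) + 36 \cdot 45 = - \frac{14}{5} + 1620 = \frac{8086}{5}$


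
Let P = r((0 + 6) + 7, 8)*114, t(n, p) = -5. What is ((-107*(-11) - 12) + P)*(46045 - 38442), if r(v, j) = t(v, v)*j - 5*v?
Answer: -82150415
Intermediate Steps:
r(v, j) = -5*j - 5*v
P = -11970 (P = (-5*8 - 5*((0 + 6) + 7))*114 = (-40 - 5*(6 + 7))*114 = (-40 - 5*13)*114 = (-40 - 65)*114 = -105*114 = -11970)
((-107*(-11) - 12) + P)*(46045 - 38442) = ((-107*(-11) - 12) - 11970)*(46045 - 38442) = ((1177 - 12) - 11970)*7603 = (1165 - 11970)*7603 = -10805*7603 = -82150415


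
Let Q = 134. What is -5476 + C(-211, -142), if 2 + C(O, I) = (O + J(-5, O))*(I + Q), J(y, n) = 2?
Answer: -3806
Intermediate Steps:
C(O, I) = -2 + (2 + O)*(134 + I) (C(O, I) = -2 + (O + 2)*(I + 134) = -2 + (2 + O)*(134 + I))
-5476 + C(-211, -142) = -5476 + (266 + 2*(-142) + 134*(-211) - 142*(-211)) = -5476 + (266 - 284 - 28274 + 29962) = -5476 + 1670 = -3806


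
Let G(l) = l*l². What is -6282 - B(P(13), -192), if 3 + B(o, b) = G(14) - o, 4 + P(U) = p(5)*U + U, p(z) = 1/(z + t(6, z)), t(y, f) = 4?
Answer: -81113/9 ≈ -9012.6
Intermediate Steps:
G(l) = l³
p(z) = 1/(4 + z) (p(z) = 1/(z + 4) = 1/(4 + z))
P(U) = -4 + 10*U/9 (P(U) = -4 + (U/(4 + 5) + U) = -4 + (U/9 + U) = -4 + 10*U/9)
B(o, b) = 2741 - o (B(o, b) = -3 + (14³ - o) = -3 + (2744 - o) = 2741 - o)
-6282 - B(P(13), -192) = -6282 - (2741 - (-4 + (10/9)*13)) = -6282 - (2741 - (-4 + 130/9)) = -6282 - (2741 - 1*94/9) = -6282 - (2741 - 94/9) = -6282 - 1*24575/9 = -6282 - 24575/9 = -81113/9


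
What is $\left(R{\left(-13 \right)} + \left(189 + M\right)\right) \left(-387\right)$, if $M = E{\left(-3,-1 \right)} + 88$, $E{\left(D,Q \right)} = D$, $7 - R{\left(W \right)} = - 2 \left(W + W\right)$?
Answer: $-88623$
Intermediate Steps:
$R{\left(W \right)} = 7 + 4 W$ ($R{\left(W \right)} = 7 - - 2 \left(W + W\right) = 7 - - 2 \cdot 2 W = 7 - - 4 W = 7 + 4 W$)
$M = 85$ ($M = -3 + 88 = 85$)
$\left(R{\left(-13 \right)} + \left(189 + M\right)\right) \left(-387\right) = \left(\left(7 + 4 \left(-13\right)\right) + \left(189 + 85\right)\right) \left(-387\right) = \left(\left(7 - 52\right) + 274\right) \left(-387\right) = \left(-45 + 274\right) \left(-387\right) = 229 \left(-387\right) = -88623$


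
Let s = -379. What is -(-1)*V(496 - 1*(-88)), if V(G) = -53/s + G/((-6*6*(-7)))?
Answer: 58673/23877 ≈ 2.4573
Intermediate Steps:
V(G) = 53/379 + G/252 (V(G) = -53/(-379) + G/((-6*6*(-7))) = -53*(-1/379) + G/((-36*(-7))) = 53/379 + G/252)
-(-1)*V(496 - 1*(-88)) = -(-1)*(53/379 + (496 - 1*(-88))/252) = -(-1)*(53/379 + (496 + 88)/252) = -(-1)*(53/379 + (1/252)*584) = -(-1)*(53/379 + 146/63) = -(-1)*58673/23877 = -1*(-58673/23877) = 58673/23877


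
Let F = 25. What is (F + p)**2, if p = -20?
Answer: 25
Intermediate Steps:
(F + p)**2 = (25 - 20)**2 = 5**2 = 25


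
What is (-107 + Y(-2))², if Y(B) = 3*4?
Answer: 9025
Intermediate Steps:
Y(B) = 12
(-107 + Y(-2))² = (-107 + 12)² = (-95)² = 9025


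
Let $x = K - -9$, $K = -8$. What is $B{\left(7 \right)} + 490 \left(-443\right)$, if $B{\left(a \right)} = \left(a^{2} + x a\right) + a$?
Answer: $-217007$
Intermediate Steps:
$x = 1$ ($x = -8 - -9 = -8 + 9 = 1$)
$B{\left(a \right)} = a^{2} + 2 a$ ($B{\left(a \right)} = \left(a^{2} + 1 a\right) + a = \left(a^{2} + a\right) + a = \left(a + a^{2}\right) + a = a^{2} + 2 a$)
$B{\left(7 \right)} + 490 \left(-443\right) = 7 \left(2 + 7\right) + 490 \left(-443\right) = 7 \cdot 9 - 217070 = 63 - 217070 = -217007$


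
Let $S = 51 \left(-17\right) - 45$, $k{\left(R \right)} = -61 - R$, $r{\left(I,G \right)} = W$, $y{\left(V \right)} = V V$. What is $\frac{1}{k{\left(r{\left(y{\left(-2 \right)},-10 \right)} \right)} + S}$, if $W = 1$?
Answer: $- \frac{1}{974} \approx -0.0010267$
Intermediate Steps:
$y{\left(V \right)} = V^{2}$
$r{\left(I,G \right)} = 1$
$S = -912$ ($S = -867 - 45 = -912$)
$\frac{1}{k{\left(r{\left(y{\left(-2 \right)},-10 \right)} \right)} + S} = \frac{1}{\left(-61 - 1\right) - 912} = \frac{1}{-62 - 912} = \frac{1}{-974} = - \frac{1}{974}$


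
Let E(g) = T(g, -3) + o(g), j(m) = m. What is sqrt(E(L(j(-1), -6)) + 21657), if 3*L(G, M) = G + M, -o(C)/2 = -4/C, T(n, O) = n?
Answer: 2*sqrt(2387049)/21 ≈ 147.14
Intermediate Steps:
o(C) = 8/C (o(C) = -(-8)/C = 8/C)
L(G, M) = G/3 + M/3 (L(G, M) = (G + M)/3 = G/3 + M/3)
E(g) = g + 8/g
sqrt(E(L(j(-1), -6)) + 21657) = sqrt((((1/3)*(-1) + (1/3)*(-6)) + 8/((1/3)*(-1) + (1/3)*(-6))) + 21657) = sqrt(((-1/3 - 2) + 8/(-1/3 - 2)) + 21657) = sqrt((-7/3 + 8/(-7/3)) + 21657) = sqrt((-7/3 + 8*(-3/7)) + 21657) = sqrt((-7/3 - 24/7) + 21657) = sqrt(-121/21 + 21657) = sqrt(454676/21) = 2*sqrt(2387049)/21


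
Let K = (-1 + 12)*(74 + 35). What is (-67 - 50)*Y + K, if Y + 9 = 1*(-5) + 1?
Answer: 2720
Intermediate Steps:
K = 1199 (K = 11*109 = 1199)
Y = -13 (Y = -9 + (1*(-5) + 1) = -9 + (-5 + 1) = -9 - 4 = -13)
(-67 - 50)*Y + K = (-67 - 50)*(-13) + 1199 = -117*(-13) + 1199 = 1521 + 1199 = 2720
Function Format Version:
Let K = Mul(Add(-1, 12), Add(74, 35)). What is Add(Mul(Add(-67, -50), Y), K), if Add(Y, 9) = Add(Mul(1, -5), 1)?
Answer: 2720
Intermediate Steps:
K = 1199 (K = Mul(11, 109) = 1199)
Y = -13 (Y = Add(-9, Add(Mul(1, -5), 1)) = Add(-9, Add(-5, 1)) = Add(-9, -4) = -13)
Add(Mul(Add(-67, -50), Y), K) = Add(Mul(Add(-67, -50), -13), 1199) = Add(Mul(-117, -13), 1199) = Add(1521, 1199) = 2720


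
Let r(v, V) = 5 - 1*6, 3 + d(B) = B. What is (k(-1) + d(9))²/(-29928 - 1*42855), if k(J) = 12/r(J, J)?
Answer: -4/8087 ≈ -0.00049462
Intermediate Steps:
d(B) = -3 + B
r(v, V) = -1 (r(v, V) = 5 - 6 = -1)
k(J) = -12 (k(J) = 12/(-1) = 12*(-1) = -12)
(k(-1) + d(9))²/(-29928 - 1*42855) = (-12 + (-3 + 9))²/(-29928 - 1*42855) = (-12 + 6)²/(-29928 - 42855) = (-6)²/(-72783) = 36*(-1/72783) = -4/8087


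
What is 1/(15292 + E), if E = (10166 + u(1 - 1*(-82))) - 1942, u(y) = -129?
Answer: 1/23387 ≈ 4.2759e-5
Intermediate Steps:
E = 8095 (E = (10166 - 129) - 1942 = 10037 - 1942 = 8095)
1/(15292 + E) = 1/(15292 + 8095) = 1/23387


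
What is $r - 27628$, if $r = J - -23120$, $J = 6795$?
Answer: $2287$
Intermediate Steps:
$r = 29915$ ($r = 6795 - -23120 = 6795 + 23120 = 29915$)
$r - 27628 = 29915 - 27628 = 2287$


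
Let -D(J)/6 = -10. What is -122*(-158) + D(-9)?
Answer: 19336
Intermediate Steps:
D(J) = 60 (D(J) = -6*(-10) = 60)
-122*(-158) + D(-9) = -122*(-158) + 60 = 19276 + 60 = 19336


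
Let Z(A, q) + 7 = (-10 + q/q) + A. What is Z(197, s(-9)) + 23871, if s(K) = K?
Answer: 24052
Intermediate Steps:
Z(A, q) = -16 + A (Z(A, q) = -7 + ((-10 + q/q) + A) = -7 + ((-10 + 1) + A) = -7 + (-9 + A) = -16 + A)
Z(197, s(-9)) + 23871 = (-16 + 197) + 23871 = 181 + 23871 = 24052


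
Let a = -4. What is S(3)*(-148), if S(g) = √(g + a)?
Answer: -148*I ≈ -148.0*I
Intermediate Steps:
S(g) = √(-4 + g) (S(g) = √(g - 4) = √(-4 + g))
S(3)*(-148) = √(-4 + 3)*(-148) = √(-1)*(-148) = I*(-148) = -148*I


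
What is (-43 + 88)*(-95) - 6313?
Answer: -10588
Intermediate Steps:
(-43 + 88)*(-95) - 6313 = 45*(-95) - 6313 = -4275 - 6313 = -10588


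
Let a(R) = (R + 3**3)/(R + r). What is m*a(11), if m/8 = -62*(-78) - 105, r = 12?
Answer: 1438224/23 ≈ 62532.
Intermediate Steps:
a(R) = (27 + R)/(12 + R) (a(R) = (R + 3**3)/(R + 12) = (R + 27)/(12 + R) = (27 + R)/(12 + R))
m = 37848 (m = 8*(-62*(-78) - 105) = 8*(4836 - 105) = 8*4731 = 37848)
m*a(11) = 37848*((27 + 11)/(12 + 11)) = 37848*(38/23) = 1438224/23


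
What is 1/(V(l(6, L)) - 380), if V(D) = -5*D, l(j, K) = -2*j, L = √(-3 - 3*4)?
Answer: -1/320 ≈ -0.0031250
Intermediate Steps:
L = I*√15 (L = √(-3 - 12) = √(-15) = I*√15 ≈ 3.873*I)
1/(V(l(6, L)) - 380) = 1/(-(-10)*6 - 380) = 1/(-5*(-12) - 380) = 1/(60 - 380) = 1/(-320) = -1/320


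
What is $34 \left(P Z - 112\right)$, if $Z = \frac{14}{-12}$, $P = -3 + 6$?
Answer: $-3927$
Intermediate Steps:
$P = 3$
$Z = - \frac{7}{6}$ ($Z = 14 \left(- \frac{1}{12}\right) = - \frac{7}{6} \approx -1.1667$)
$34 \left(P Z - 112\right) = 34 \left(3 \left(- \frac{7}{6}\right) - 112\right) = 34 \left(- \frac{7}{2} - 112\right) = 34 \left(- \frac{231}{2}\right) = -3927$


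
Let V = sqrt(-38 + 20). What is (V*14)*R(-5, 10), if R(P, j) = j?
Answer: 420*I*sqrt(2) ≈ 593.97*I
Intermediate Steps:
V = 3*I*sqrt(2) (V = sqrt(-18) = 3*I*sqrt(2) ≈ 4.2426*I)
(V*14)*R(-5, 10) = ((3*I*sqrt(2))*14)*10 = (42*I*sqrt(2))*10 = 420*I*sqrt(2)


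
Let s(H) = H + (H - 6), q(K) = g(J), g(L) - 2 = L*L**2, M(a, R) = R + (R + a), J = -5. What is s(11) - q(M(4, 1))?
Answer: 139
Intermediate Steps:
M(a, R) = a + 2*R
g(L) = 2 + L**3 (g(L) = 2 + L*L**2 = 2 + L**3)
q(K) = -123 (q(K) = 2 + (-5)**3 = 2 - 125 = -123)
s(H) = -6 + 2*H (s(H) = H + (-6 + H) = -6 + 2*H)
s(11) - q(M(4, 1)) = (-6 + 2*11) - 1*(-123) = (-6 + 22) + 123 = 16 + 123 = 139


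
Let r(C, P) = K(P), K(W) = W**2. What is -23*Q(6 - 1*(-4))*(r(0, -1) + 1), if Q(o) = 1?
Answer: -46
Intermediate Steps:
r(C, P) = P**2
-23*Q(6 - 1*(-4))*(r(0, -1) + 1) = -23*((-1)**2 + 1) = -23*(1 + 1) = -23*2 = -46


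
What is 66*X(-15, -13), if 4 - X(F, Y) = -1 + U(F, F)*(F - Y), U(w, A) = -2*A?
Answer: 4290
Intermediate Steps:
X(F, Y) = 5 + 2*F*(F - Y) (X(F, Y) = 4 - (-1 + (-2*F)*(F - Y)) = 4 - (-1 - 2*F*(F - Y)) = 4 + (1 + 2*F*(F - Y)) = 5 + 2*F*(F - Y))
66*X(-15, -13) = 66*(5 + 2*(-15)² - 2*(-15)*(-13)) = 66*(5 + 2*225 - 390) = 66*(5 + 450 - 390) = 66*65 = 4290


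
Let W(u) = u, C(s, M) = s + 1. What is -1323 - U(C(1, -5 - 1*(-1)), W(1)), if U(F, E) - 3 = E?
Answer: -1327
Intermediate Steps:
C(s, M) = 1 + s
U(F, E) = 3 + E
-1323 - U(C(1, -5 - 1*(-1)), W(1)) = -1323 - (3 + 1) = -1323 - 1*4 = -1323 - 4 = -1327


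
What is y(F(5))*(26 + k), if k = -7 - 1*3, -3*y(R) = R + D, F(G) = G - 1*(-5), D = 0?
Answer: -160/3 ≈ -53.333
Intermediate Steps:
F(G) = 5 + G (F(G) = G + 5 = 5 + G)
y(R) = -R/3 (y(R) = -(R + 0)/3 = -R/3)
k = -10 (k = -7 - 3 = -10)
y(F(5))*(26 + k) = (-(5 + 5)/3)*(26 - 10) = -1/3*10*16 = -10/3*16 = -160/3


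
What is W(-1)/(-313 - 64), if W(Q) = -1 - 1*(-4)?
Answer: -3/377 ≈ -0.0079576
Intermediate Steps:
W(Q) = 3 (W(Q) = -1 + 4 = 3)
W(-1)/(-313 - 64) = 3/(-313 - 64) = 3/(-377) = -1/377*3 = -3/377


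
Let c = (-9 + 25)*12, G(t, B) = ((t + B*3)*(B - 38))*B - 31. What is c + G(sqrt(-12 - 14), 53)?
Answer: 126566 + 795*I*sqrt(26) ≈ 1.2657e+5 + 4053.7*I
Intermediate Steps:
G(t, B) = -31 + B*(-38 + B)*(t + 3*B) (G(t, B) = ((t + 3*B)*(-38 + B))*B - 31 = ((-38 + B)*(t + 3*B))*B - 31 = B*(-38 + B)*(t + 3*B) - 31 = -31 + B*(-38 + B)*(t + 3*B))
c = 192 (c = 16*12 = 192)
c + G(sqrt(-12 - 14), 53) = 192 + (-31 - 114*53**2 + 3*53**3 + sqrt(-12 - 14)*53**2 - 38*53*sqrt(-12 - 14)) = 192 + (-31 - 114*2809 + 3*148877 + sqrt(-26)*2809 - 38*53*sqrt(-26)) = 192 + (-31 - 320226 + 446631 + (I*sqrt(26))*2809 - 38*53*I*sqrt(26)) = 192 + (-31 - 320226 + 446631 + 2809*I*sqrt(26) - 2014*I*sqrt(26)) = 192 + (126374 + 795*I*sqrt(26)) = 126566 + 795*I*sqrt(26)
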